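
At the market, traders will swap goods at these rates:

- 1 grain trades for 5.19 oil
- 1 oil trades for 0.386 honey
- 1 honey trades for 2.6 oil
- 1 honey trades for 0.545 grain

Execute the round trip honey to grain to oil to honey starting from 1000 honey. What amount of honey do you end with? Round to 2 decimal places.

1000 honey × 0.545 = 545 grain
545 grain × 5.19 = 2828.55 oil
2828.55 oil × 0.386 = 1091.8203 honey

1091.82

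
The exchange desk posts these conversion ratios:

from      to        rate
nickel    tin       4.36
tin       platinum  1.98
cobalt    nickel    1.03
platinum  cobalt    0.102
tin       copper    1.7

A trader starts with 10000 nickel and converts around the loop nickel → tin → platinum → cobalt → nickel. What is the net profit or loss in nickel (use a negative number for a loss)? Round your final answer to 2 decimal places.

-930.38

10000 nickel × 4.36 = 43600 tin
43600 tin × 1.98 = 86328 platinum
86328 platinum × 0.102 = 8805.456 cobalt
8805.456 cobalt × 1.03 = 9069.61968 nickel
Net change: 9069.61968 − 10000 = -930.38032 nickel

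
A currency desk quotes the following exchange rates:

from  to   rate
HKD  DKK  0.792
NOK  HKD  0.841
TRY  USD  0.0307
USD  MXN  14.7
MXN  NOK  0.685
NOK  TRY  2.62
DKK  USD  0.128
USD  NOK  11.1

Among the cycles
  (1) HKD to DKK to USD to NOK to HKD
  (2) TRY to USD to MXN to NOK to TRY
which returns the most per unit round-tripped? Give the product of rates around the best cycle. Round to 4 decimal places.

(1) 0.792 × 0.128 × 11.1 × 0.841 = 0.94636
(2) 0.0307 × 14.7 × 0.685 × 2.62 = 0.80993
Highest is cycle (1) at 0.9464 (≤1, no arbitrage).

0.9464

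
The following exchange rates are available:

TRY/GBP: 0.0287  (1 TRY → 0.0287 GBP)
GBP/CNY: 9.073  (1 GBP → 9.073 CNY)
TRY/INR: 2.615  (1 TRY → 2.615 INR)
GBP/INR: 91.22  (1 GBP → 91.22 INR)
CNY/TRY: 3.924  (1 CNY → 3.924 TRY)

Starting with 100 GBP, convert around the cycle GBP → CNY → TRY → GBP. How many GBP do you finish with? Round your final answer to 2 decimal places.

102.18

100 GBP × 9.073 = 907.3 CNY
907.3 CNY × 3.924 = 3560.2452 TRY
3560.2452 TRY × 0.0287 = 102.17903724 GBP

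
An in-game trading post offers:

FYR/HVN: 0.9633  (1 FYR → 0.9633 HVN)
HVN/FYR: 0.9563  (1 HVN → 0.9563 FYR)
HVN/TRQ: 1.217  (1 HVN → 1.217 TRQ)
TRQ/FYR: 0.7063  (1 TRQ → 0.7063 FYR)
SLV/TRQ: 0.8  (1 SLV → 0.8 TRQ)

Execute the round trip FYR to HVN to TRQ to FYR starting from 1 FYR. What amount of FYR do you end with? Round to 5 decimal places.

1 FYR × 0.9633 = 0.9633 HVN
0.9633 HVN × 1.217 = 1.1723361 TRQ
1.1723361 TRQ × 0.7063 = 0.82802098743 FYR

0.82802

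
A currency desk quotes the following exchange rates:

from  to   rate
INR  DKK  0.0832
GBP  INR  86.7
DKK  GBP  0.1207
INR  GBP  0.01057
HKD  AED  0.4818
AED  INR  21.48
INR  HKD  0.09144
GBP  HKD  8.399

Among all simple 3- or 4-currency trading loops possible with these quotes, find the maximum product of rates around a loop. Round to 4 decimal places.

AED→INR→HKD→AED: 21.48 × 0.09144 × 0.4818 = 0.94632
AED→INR→GBP→HKD→AED: 21.48 × 0.01057 × 8.399 × 0.4818 = 0.91876
GBP→INR→DKK→GBP: 86.7 × 0.0832 × 0.1207 = 0.87066
Maximum is AED→INR→HKD→AED at 0.9463; no arbitrage — every cycle loses value.

0.9463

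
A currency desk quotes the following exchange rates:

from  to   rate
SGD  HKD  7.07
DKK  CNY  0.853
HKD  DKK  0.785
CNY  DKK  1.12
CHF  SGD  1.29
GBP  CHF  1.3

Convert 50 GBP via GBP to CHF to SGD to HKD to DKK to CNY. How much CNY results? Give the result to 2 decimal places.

396.95

50 GBP × 1.3 = 65 CHF
65 CHF × 1.29 = 83.85 SGD
83.85 SGD × 7.07 = 592.8195 HKD
592.8195 HKD × 0.785 = 465.3633075 DKK
465.3633075 DKK × 0.853 = 396.9549012975 CNY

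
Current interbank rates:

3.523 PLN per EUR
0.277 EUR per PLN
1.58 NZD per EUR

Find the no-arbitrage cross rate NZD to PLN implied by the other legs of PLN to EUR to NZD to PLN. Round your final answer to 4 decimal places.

Known legs of the cycle: 0.277 × 1.58 = 0.43766
For no arbitrage the full-cycle product must be 1, so the missing rate is 1 / 0.43766 ≈ 2.284879.

2.2849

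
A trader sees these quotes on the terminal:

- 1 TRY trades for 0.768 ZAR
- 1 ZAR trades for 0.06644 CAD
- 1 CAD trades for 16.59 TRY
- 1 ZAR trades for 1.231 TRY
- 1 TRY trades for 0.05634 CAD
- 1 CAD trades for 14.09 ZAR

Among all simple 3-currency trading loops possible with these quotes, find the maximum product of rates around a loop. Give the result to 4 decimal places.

0.9772

ZAR→TRY→CAD→ZAR: 1.231 × 0.05634 × 14.09 = 0.97721
ZAR→CAD→TRY→ZAR: 0.06644 × 16.59 × 0.768 = 0.84652
Maximum is ZAR→TRY→CAD→ZAR at 0.9772; no arbitrage — every cycle loses value.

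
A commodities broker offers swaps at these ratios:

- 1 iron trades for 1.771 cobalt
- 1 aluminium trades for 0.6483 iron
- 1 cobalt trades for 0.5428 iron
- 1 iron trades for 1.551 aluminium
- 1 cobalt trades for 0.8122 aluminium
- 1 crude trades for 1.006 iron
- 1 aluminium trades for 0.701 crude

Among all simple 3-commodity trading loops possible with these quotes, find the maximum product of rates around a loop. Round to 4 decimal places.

crude→iron→aluminium→crude: 1.006 × 1.551 × 0.701 = 1.09377
cobalt→aluminium→iron→cobalt: 0.8122 × 0.6483 × 1.771 = 0.93252
Maximum is crude→iron→aluminium→crude at 1.0938; arbitrage exists.

1.0938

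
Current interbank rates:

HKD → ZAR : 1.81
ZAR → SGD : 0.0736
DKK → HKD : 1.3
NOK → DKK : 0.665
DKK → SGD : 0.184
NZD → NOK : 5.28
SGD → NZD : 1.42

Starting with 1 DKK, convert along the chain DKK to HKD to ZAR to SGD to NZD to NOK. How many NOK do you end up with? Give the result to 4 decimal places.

1.2984

1 DKK × 1.3 = 1.3 HKD
1.3 HKD × 1.81 = 2.353 ZAR
2.353 ZAR × 0.0736 = 0.1731808 SGD
0.1731808 SGD × 1.42 = 0.245916736 NZD
0.245916736 NZD × 5.28 = 1.29844036608 NOK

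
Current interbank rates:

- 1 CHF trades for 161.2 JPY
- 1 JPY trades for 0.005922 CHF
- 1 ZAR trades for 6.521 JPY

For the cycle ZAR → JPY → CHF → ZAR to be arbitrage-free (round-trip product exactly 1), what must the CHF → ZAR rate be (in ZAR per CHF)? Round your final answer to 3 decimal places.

Known legs of the cycle: 6.521 × 0.005922 = 0.038617362
For no arbitrage the full-cycle product must be 1, so the missing rate is 1 / 0.038617362 ≈ 25.89509.

25.895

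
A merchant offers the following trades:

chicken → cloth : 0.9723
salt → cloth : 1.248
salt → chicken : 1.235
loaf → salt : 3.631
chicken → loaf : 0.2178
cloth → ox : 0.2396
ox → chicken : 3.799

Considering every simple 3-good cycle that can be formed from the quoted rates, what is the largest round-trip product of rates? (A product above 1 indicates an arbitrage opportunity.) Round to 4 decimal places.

chicken→loaf→salt→chicken: 0.2178 × 3.631 × 1.235 = 0.97668
cloth→ox→chicken→cloth: 0.2396 × 3.799 × 0.9723 = 0.88503
Maximum is chicken→loaf→salt→chicken at 0.9767; no arbitrage — every cycle loses value.

0.9767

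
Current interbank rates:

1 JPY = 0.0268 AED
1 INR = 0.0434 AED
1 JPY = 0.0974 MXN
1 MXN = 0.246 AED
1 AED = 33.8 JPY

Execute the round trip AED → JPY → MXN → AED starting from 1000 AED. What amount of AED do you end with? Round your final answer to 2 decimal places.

1000 AED × 33.8 = 33800 JPY
33800 JPY × 0.0974 = 3292.12 MXN
3292.12 MXN × 0.246 = 809.86152 AED

809.86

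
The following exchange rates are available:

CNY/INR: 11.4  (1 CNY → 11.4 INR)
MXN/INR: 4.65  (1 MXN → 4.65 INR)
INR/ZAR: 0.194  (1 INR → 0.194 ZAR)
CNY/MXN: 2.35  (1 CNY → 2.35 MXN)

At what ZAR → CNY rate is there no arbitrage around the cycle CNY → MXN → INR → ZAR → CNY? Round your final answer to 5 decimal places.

0.47171

Known legs of the cycle: 2.35 × 4.65 × 0.194 = 2.119935
For no arbitrage the full-cycle product must be 1, so the missing rate is 1 / 2.119935 ≈ 0.4717126.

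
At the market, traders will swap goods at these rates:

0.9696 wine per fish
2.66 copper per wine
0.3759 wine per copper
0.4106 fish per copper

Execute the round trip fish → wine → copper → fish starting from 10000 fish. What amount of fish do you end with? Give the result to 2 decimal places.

10000 fish × 0.9696 = 9696 wine
9696 wine × 2.66 = 25791.36 copper
25791.36 copper × 0.4106 = 10589.932416 fish

10589.93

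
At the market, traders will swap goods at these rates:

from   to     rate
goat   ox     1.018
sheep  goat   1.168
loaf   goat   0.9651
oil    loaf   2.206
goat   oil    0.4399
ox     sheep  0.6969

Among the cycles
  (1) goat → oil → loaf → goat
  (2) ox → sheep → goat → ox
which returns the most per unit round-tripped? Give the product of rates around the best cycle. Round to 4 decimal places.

0.9366

(1) 0.4399 × 2.206 × 0.9651 = 0.93655
(2) 0.6969 × 1.168 × 1.018 = 0.82863
Highest is cycle (1) at 0.9366 (≤1, no arbitrage).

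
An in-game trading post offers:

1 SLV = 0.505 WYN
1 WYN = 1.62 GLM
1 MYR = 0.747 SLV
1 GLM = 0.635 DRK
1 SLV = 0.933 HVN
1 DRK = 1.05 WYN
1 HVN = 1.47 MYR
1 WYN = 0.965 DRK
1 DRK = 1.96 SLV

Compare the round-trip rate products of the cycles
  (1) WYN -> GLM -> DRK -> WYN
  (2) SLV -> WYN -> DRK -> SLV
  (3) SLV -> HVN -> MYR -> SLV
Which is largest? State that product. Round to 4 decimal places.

1.0801

(1) 1.62 × 0.635 × 1.05 = 1.08014
(2) 0.505 × 0.965 × 1.96 = 0.95516
(3) 0.933 × 1.47 × 0.747 = 1.02452
Highest is cycle (1) at 1.0801 (>1, arbitrage).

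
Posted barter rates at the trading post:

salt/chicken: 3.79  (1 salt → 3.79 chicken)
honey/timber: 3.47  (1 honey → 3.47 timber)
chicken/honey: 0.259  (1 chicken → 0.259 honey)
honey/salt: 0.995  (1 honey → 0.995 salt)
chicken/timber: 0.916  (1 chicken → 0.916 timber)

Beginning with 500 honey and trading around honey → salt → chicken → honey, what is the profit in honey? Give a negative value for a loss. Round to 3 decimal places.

500 honey × 0.995 = 497.5 salt
497.5 salt × 3.79 = 1885.525 chicken
1885.525 chicken × 0.259 = 488.350975 honey
Net change: 488.350975 − 500 = -11.649025 honey

-11.649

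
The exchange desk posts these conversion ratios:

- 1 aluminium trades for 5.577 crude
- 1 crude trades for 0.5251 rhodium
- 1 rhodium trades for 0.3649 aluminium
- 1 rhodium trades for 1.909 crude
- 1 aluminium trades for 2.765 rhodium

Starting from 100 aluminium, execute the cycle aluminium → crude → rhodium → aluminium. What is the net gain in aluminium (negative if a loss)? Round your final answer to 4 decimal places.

6.8603

100 aluminium × 5.577 = 557.7 crude
557.7 crude × 0.5251 = 292.84827 rhodium
292.84827 rhodium × 0.3649 = 106.860333723 aluminium
Net change: 106.860333723 − 100 = 6.860333723 aluminium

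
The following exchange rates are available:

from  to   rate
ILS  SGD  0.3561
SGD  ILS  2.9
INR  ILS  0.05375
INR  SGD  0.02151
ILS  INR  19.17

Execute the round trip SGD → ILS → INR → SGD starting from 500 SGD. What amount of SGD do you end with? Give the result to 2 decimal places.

597.90

500 SGD × 2.9 = 1450 ILS
1450 ILS × 19.17 = 27796.5 INR
27796.5 INR × 0.02151 = 597.902715 SGD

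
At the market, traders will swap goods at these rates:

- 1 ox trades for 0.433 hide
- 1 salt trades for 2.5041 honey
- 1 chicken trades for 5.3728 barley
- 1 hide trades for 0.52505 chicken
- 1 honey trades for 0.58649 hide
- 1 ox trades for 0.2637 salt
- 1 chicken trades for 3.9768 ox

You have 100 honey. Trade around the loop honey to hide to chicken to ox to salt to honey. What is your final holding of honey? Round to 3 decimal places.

100 honey × 0.58649 = 58.649 hide
58.649 hide × 0.52505 = 30.79365745 chicken
30.79365745 chicken × 3.9768 = 122.46021694716 ox
122.46021694716 ox × 0.2637 = 32.292759208966092 salt
32.292759208966092 salt × 2.5041 = 80.8642983351719909772 honey

80.864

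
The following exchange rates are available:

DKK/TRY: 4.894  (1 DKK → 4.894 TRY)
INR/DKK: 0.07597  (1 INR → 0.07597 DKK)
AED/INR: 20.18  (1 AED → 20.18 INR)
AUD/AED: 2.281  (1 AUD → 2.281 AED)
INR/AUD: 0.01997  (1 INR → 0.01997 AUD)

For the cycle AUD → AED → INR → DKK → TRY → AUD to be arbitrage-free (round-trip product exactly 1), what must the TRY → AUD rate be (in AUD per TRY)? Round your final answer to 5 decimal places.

Known legs of the cycle: 2.281 × 20.18 × 0.07597 × 4.894 = 17.1140398377644
For no arbitrage the full-cycle product must be 1, so the missing rate is 1 / 17.1140398377644 ≈ 0.0584316.

0.05843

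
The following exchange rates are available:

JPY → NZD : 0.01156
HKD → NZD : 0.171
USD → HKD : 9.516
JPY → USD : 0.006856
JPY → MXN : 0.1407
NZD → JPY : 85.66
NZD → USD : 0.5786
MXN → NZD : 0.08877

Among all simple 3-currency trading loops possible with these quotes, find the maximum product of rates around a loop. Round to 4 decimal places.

JPY→MXN→NZD→JPY: 0.1407 × 0.08877 × 85.66 = 1.06989
HKD→NZD→USD→HKD: 0.171 × 0.5786 × 9.516 = 0.94152
Maximum is JPY→MXN→NZD→JPY at 1.0699; arbitrage exists.

1.0699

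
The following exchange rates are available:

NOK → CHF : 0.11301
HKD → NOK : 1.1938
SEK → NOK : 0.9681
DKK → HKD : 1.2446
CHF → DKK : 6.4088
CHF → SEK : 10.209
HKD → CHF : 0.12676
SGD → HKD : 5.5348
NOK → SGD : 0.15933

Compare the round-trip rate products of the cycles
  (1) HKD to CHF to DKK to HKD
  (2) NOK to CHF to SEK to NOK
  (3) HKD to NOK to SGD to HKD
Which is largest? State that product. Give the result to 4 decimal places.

(1) 0.12676 × 6.4088 × 1.2446 = 1.01109
(2) 0.11301 × 10.209 × 0.9681 = 1.11692
(3) 1.1938 × 0.15933 × 5.5348 = 1.05276
Highest is cycle (2) at 1.1169 (>1, arbitrage).

1.1169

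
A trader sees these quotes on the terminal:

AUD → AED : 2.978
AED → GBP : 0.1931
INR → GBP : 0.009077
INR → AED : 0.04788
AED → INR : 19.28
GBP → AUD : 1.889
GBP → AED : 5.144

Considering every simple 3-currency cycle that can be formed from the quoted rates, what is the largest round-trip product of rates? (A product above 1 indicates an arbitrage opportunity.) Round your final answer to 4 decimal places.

AUD→AED→GBP→AUD: 2.978 × 0.1931 × 1.889 = 1.08627
GBP→AED→INR→GBP: 5.144 × 19.28 × 0.009077 = 0.90022
Maximum is AUD→AED→GBP→AUD at 1.0863; arbitrage exists.

1.0863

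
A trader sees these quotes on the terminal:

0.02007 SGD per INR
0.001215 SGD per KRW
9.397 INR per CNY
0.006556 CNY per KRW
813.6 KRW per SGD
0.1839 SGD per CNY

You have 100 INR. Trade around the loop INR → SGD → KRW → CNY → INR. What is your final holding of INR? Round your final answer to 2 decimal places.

100 INR × 0.02007 = 2.007 SGD
2.007 SGD × 813.6 = 1632.8952 KRW
1632.8952 KRW × 0.006556 = 10.7052609312 CNY
10.7052609312 CNY × 9.397 = 100.5973369704864 INR

100.60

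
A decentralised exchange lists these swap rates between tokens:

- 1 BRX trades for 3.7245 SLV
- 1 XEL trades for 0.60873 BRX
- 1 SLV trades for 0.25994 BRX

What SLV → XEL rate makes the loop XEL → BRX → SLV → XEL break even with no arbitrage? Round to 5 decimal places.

Known legs of the cycle: 0.60873 × 3.7245 = 2.267214885
For no arbitrage the full-cycle product must be 1, so the missing rate is 1 / 2.267214885 ≈ 0.4410698.

0.44107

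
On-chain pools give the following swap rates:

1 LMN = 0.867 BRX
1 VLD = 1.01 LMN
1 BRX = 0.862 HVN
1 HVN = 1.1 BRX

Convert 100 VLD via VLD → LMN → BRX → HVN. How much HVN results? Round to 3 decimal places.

100 VLD × 1.01 = 101 LMN
101 LMN × 0.867 = 87.567 BRX
87.567 BRX × 0.862 = 75.482754 HVN

75.483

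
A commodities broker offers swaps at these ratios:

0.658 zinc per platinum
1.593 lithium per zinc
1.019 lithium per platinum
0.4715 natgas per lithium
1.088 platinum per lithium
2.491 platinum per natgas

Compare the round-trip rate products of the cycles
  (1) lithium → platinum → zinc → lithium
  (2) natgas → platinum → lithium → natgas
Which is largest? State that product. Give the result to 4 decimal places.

(1) 1.088 × 0.658 × 1.593 = 1.14044
(2) 2.491 × 1.019 × 0.4715 = 1.19682
Highest is cycle (2) at 1.1968 (>1, arbitrage).

1.1968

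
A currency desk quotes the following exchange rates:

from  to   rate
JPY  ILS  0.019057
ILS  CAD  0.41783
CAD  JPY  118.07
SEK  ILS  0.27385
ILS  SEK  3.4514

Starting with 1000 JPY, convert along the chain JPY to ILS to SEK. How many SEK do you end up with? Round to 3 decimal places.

65.773

1000 JPY × 0.019057 = 19.057 ILS
19.057 ILS × 3.4514 = 65.7733298 SEK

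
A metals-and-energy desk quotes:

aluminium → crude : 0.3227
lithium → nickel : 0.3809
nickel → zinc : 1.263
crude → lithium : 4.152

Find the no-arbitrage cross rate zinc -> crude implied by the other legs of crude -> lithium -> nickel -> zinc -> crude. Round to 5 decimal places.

Known legs of the cycle: 4.152 × 0.3809 × 1.263 = 1.9974304584
For no arbitrage the full-cycle product must be 1, so the missing rate is 1 / 1.9974304584 ≈ 0.5006432.

0.50064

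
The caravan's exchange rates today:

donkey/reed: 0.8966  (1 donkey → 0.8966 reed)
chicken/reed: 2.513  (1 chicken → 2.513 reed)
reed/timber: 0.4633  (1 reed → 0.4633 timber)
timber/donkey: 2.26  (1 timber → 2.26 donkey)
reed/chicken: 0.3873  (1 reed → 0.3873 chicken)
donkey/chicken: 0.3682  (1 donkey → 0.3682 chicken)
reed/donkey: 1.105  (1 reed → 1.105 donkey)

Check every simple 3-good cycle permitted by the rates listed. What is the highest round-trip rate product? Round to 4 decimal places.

reed→donkey→chicken→reed: 1.105 × 0.3682 × 2.513 = 1.02244
reed→timber→donkey→reed: 0.4633 × 2.26 × 0.8966 = 0.93879
Maximum is reed→donkey→chicken→reed at 1.0224; arbitrage exists.

1.0224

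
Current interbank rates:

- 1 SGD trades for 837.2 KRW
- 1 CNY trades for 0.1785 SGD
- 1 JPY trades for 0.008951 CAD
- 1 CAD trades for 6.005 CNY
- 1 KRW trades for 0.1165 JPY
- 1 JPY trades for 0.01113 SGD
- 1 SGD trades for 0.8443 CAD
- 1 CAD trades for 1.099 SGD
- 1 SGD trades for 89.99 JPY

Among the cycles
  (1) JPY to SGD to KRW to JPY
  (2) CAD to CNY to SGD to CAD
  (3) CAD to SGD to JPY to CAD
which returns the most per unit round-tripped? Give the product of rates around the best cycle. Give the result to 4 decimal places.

(1) 0.01113 × 837.2 × 0.1165 = 1.08555
(2) 6.005 × 0.1785 × 0.8443 = 0.90500
(3) 1.099 × 89.99 × 0.008951 = 0.88525
Highest is cycle (1) at 1.0856 (>1, arbitrage).

1.0856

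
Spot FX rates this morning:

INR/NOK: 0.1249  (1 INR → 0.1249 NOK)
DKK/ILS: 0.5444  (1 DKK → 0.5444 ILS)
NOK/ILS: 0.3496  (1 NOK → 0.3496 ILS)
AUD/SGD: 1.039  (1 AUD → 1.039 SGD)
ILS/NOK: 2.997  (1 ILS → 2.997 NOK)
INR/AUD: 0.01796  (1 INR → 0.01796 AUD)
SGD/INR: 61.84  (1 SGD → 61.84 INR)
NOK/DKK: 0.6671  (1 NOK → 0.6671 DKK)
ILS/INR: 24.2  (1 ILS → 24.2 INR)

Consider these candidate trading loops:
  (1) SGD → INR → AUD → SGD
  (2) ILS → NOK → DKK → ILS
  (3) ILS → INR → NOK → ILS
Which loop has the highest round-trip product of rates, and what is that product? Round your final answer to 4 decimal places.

(1) 61.84 × 0.01796 × 1.039 = 1.15396
(2) 2.997 × 0.6671 × 0.5444 = 1.08842
(3) 24.2 × 0.1249 × 0.3496 = 1.05669
Highest is cycle (1) at 1.1540 (>1, arbitrage).

1.1540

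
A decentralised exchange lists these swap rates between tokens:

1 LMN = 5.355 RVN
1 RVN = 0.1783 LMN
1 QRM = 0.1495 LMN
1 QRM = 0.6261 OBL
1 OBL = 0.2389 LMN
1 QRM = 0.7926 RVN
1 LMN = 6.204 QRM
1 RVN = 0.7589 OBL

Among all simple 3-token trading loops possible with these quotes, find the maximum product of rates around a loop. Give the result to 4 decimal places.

RVN→OBL→LMN→RVN: 0.7589 × 0.2389 × 5.355 = 0.97087
LMN→QRM→OBL→LMN: 6.204 × 0.6261 × 0.2389 = 0.92797
RVN→LMN→QRM→RVN: 0.1783 × 6.204 × 0.7926 = 0.87675
Maximum is RVN→OBL→LMN→RVN at 0.9709; no arbitrage — every cycle loses value.

0.9709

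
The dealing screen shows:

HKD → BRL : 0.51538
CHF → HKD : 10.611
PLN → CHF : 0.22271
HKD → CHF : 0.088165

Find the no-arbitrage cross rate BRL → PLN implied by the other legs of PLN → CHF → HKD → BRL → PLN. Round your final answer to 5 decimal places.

Known legs of the cycle: 0.22271 × 10.611 × 0.51538 = 1.2179335489578
For no arbitrage the full-cycle product must be 1, so the missing rate is 1 / 1.2179335489578 ≈ 0.8210629.

0.82106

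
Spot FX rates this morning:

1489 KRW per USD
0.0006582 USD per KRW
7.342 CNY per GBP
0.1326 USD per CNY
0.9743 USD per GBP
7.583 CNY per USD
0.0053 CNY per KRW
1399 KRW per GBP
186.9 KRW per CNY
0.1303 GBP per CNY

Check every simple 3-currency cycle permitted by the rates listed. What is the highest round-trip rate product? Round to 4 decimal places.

USD→KRW→CNY→USD: 1489 × 0.0053 × 0.1326 = 1.04644
GBP→KRW→CNY→GBP: 1399 × 0.0053 × 0.1303 = 0.96614
USD→CNY→GBP→USD: 7.583 × 0.1303 × 0.9743 = 0.96267
USD→CNY→KRW→USD: 7.583 × 186.9 × 0.0006582 = 0.93284
Maximum is USD→KRW→CNY→USD at 1.0464; arbitrage exists.

1.0464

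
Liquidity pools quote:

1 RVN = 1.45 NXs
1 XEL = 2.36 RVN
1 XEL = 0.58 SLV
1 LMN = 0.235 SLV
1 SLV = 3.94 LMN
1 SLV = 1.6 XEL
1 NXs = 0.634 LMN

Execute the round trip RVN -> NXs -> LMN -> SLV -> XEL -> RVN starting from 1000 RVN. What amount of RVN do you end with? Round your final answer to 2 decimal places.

1000 RVN × 1.45 = 1450 NXs
1450 NXs × 0.634 = 919.3 LMN
919.3 LMN × 0.235 = 216.0355 SLV
216.0355 SLV × 1.6 = 345.6568 XEL
345.6568 XEL × 2.36 = 815.750048 RVN

815.75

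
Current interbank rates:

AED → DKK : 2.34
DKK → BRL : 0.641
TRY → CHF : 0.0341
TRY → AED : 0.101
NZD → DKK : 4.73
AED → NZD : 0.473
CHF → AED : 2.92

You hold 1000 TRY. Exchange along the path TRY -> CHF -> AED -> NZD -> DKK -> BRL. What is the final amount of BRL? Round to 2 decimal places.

142.80

1000 TRY × 0.0341 = 34.1 CHF
34.1 CHF × 2.92 = 99.572 AED
99.572 AED × 0.473 = 47.097556 NZD
47.097556 NZD × 4.73 = 222.77143988 DKK
222.77143988 DKK × 0.641 = 142.79649296308 BRL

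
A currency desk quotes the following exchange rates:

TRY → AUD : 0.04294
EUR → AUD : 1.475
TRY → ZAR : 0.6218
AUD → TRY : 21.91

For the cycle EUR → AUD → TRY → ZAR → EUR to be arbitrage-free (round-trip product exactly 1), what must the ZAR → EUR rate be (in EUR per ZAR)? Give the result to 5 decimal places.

Known legs of the cycle: 1.475 × 21.91 × 0.6218 = 20.09486605
For no arbitrage the full-cycle product must be 1, so the missing rate is 1 / 20.09486605 ≈ 0.0497640.

0.04976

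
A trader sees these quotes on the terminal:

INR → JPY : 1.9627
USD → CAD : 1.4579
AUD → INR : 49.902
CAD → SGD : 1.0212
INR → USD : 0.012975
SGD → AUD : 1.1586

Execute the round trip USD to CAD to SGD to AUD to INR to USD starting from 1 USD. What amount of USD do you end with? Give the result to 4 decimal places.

1.1169

1 USD × 1.4579 = 1.4579 CAD
1.4579 CAD × 1.0212 = 1.48880748 SGD
1.48880748 SGD × 1.1586 = 1.724932346328 AUD
1.724932346328 AUD × 49.902 = 86.077573946459856 INR
86.077573946459856 INR × 0.012975 = 1.1168565219553166316 USD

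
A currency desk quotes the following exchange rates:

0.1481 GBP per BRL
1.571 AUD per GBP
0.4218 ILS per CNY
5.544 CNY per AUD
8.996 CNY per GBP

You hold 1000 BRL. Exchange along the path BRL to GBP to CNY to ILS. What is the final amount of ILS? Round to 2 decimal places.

1000 BRL × 0.1481 = 148.1 GBP
148.1 GBP × 8.996 = 1332.3076 CNY
1332.3076 CNY × 0.4218 = 561.96734568 ILS

561.97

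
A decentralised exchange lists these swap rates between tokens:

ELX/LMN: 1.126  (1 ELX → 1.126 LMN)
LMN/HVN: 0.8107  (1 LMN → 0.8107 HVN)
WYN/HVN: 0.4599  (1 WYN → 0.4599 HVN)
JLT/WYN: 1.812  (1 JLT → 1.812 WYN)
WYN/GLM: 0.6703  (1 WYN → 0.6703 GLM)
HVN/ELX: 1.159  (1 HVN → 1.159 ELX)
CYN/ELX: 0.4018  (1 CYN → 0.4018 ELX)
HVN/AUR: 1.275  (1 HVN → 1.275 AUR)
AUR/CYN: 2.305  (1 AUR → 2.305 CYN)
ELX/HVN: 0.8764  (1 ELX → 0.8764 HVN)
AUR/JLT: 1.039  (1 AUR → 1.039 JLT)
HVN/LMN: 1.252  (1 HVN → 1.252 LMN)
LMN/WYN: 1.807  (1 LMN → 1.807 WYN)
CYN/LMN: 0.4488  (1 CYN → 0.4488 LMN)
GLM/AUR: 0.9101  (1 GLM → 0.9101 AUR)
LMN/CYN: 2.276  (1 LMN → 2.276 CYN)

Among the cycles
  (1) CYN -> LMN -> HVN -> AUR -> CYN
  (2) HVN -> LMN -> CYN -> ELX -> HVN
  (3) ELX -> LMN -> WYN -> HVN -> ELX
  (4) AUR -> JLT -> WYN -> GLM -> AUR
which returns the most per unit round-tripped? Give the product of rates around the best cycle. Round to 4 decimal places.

(1) 0.4488 × 0.8107 × 1.275 × 2.305 = 1.06929
(2) 1.252 × 2.276 × 0.4018 × 0.8764 = 1.00343
(3) 1.126 × 1.807 × 0.4599 × 1.159 = 1.08453
(4) 1.039 × 1.812 × 0.6703 × 0.9101 = 1.14850
Highest is cycle (4) at 1.1485 (>1, arbitrage).

1.1485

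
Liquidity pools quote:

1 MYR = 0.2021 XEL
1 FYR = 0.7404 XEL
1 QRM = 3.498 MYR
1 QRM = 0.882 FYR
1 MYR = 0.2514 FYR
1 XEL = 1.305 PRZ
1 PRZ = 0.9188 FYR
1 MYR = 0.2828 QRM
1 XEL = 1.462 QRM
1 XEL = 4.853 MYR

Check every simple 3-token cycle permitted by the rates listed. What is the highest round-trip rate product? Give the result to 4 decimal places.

XEL→QRM→MYR→XEL: 1.462 × 3.498 × 0.2021 = 1.03355
XEL→QRM→FYR→XEL: 1.462 × 0.882 × 0.7404 = 0.95473
XEL→MYR→FYR→XEL: 4.853 × 0.2514 × 0.7404 = 0.90332
XEL→PRZ→FYR→XEL: 1.305 × 0.9188 × 0.7404 = 0.88776
Maximum is XEL→QRM→MYR→XEL at 1.0336; arbitrage exists.

1.0336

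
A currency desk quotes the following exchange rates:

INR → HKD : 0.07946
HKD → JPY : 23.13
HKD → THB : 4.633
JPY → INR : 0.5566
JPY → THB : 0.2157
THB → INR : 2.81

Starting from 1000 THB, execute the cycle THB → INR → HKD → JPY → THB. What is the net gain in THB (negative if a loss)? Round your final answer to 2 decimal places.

113.99

1000 THB × 2.81 = 2810 INR
2810 INR × 0.07946 = 223.2826 HKD
223.2826 HKD × 23.13 = 5164.526538 JPY
5164.526538 JPY × 0.2157 = 1113.9883742466 THB
Net change: 1113.9883742466 − 1000 = 113.9883742466 THB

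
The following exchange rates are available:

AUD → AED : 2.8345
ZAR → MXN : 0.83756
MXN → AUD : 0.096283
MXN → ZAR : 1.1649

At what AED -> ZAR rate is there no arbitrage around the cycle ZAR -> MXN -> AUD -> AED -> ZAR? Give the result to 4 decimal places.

Known legs of the cycle: 0.83756 × 0.096283 × 2.8345 = 0.22858198678106
For no arbitrage the full-cycle product must be 1, so the missing rate is 1 / 0.22858198678106 ≈ 4.374798.

4.3748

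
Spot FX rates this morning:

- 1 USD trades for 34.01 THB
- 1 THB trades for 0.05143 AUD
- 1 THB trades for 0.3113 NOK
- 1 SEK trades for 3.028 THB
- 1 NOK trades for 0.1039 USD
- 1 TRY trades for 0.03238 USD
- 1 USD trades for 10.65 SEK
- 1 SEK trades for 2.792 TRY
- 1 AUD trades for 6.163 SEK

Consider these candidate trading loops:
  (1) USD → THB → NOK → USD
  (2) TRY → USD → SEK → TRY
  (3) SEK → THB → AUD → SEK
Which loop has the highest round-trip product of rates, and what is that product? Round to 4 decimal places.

(1) 34.01 × 0.3113 × 0.1039 = 1.10002
(2) 0.03238 × 10.65 × 2.792 = 0.96281
(3) 3.028 × 0.05143 × 6.163 = 0.95976
Highest is cycle (1) at 1.1000 (>1, arbitrage).

1.1000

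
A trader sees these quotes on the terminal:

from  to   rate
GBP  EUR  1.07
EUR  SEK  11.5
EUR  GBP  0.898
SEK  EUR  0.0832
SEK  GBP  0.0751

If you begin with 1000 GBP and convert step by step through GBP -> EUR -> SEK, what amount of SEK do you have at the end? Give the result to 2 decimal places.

12305.00

1000 GBP × 1.07 = 1070 EUR
1070 EUR × 11.5 = 12305 SEK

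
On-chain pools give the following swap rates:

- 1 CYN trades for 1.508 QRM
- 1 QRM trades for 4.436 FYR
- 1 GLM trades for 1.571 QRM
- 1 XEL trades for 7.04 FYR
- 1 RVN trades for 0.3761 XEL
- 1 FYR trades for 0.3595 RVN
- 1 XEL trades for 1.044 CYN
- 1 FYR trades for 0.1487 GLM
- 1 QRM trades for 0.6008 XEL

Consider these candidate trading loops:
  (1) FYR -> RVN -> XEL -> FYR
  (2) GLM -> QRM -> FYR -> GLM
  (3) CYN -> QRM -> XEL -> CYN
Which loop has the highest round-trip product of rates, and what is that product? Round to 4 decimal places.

(1) 0.3595 × 0.3761 × 7.04 = 0.95186
(2) 1.571 × 4.436 × 0.1487 = 1.03628
(3) 1.508 × 0.6008 × 1.044 = 0.94587
Highest is cycle (2) at 1.0363 (>1, arbitrage).

1.0363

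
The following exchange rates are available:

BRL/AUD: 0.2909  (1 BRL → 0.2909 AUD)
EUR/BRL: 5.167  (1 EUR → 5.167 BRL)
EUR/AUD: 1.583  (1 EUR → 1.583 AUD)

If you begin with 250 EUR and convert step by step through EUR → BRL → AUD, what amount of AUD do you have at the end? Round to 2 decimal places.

375.77

250 EUR × 5.167 = 1291.75 BRL
1291.75 BRL × 0.2909 = 375.770075 AUD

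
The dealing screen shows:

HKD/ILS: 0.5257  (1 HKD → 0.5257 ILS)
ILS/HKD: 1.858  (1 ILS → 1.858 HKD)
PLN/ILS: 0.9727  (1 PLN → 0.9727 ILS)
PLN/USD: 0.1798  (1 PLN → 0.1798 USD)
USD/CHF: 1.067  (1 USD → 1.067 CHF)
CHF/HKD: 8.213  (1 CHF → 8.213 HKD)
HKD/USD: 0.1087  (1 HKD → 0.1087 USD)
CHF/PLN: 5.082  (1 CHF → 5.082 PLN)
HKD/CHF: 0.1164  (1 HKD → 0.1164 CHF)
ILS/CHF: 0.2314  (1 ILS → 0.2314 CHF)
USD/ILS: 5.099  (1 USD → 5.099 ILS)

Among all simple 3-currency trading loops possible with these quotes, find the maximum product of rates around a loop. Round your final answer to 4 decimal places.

1.1439

CHF→PLN→ILS→CHF: 5.082 × 0.9727 × 0.2314 = 1.14387
HKD→USD→ILS→HKD: 0.1087 × 5.099 × 1.858 = 1.02982
HKD→ILS→CHF→HKD: 0.5257 × 0.2314 × 8.213 = 0.99909
CHF→PLN→USD→CHF: 5.082 × 0.1798 × 1.067 = 0.97496
HKD→USD→CHF→HKD: 0.1087 × 1.067 × 8.213 = 0.95257
Maximum is CHF→PLN→ILS→CHF at 1.1439; arbitrage exists.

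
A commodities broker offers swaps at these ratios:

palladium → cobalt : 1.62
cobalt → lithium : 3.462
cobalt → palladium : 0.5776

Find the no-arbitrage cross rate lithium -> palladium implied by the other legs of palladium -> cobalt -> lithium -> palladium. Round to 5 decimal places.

0.17830

Known legs of the cycle: 1.62 × 3.462 = 5.60844
For no arbitrage the full-cycle product must be 1, so the missing rate is 1 / 5.60844 ≈ 0.1783027.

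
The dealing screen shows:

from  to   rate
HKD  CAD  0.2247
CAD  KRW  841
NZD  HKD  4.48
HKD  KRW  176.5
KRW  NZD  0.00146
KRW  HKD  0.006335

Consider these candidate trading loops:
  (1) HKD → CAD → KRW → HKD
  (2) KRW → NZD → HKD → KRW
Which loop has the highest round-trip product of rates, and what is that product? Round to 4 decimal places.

1.1971

(1) 0.2247 × 841 × 0.006335 = 1.19714
(2) 0.00146 × 4.48 × 176.5 = 1.15445
Highest is cycle (1) at 1.1971 (>1, arbitrage).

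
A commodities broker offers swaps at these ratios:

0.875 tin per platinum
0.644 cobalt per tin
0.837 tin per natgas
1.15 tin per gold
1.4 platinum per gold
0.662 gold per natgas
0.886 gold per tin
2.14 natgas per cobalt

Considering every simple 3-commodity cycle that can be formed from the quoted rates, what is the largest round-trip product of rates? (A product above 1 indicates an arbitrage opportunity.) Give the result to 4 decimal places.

natgas→tin→cobalt→natgas: 0.837 × 0.644 × 2.14 = 1.15352
gold→platinum→tin→gold: 1.4 × 0.875 × 0.886 = 1.08535
Maximum is natgas→tin→cobalt→natgas at 1.1535; arbitrage exists.

1.1535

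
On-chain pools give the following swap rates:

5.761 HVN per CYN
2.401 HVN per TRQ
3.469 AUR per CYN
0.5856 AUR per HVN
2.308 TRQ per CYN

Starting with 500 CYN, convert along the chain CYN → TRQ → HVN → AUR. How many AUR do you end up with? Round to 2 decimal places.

500 CYN × 2.308 = 1154 TRQ
1154 TRQ × 2.401 = 2770.754 HVN
2770.754 HVN × 0.5856 = 1622.5535424 AUR

1622.55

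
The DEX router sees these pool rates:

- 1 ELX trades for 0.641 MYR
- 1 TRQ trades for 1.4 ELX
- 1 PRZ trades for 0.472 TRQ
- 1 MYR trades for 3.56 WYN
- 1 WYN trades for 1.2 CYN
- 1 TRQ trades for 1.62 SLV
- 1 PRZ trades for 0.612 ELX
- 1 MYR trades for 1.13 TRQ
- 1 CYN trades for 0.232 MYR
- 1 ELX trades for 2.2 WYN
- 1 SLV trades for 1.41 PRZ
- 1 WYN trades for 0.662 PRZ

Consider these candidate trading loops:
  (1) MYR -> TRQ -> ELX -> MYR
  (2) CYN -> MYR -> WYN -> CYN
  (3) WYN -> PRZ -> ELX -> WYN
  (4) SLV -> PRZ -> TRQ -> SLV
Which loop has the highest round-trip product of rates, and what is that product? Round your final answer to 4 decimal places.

1.0781

(1) 1.13 × 1.4 × 0.641 = 1.01406
(2) 0.232 × 3.56 × 1.2 = 0.99110
(3) 0.662 × 0.612 × 2.2 = 0.89132
(4) 1.41 × 0.472 × 1.62 = 1.07814
Highest is cycle (4) at 1.0781 (>1, arbitrage).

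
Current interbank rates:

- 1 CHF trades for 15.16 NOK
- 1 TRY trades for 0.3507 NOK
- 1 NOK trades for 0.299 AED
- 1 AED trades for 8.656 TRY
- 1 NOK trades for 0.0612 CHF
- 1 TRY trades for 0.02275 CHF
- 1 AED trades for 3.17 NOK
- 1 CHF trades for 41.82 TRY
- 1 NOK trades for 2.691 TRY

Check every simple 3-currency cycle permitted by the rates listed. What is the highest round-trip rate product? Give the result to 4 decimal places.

NOK→TRY→CHF→NOK: 2.691 × 0.02275 × 15.16 = 0.92810
NOK→AED→TRY→NOK: 0.299 × 8.656 × 0.3507 = 0.90766
NOK→CHF→TRY→NOK: 0.0612 × 41.82 × 0.3507 = 0.89758
Maximum is NOK→TRY→CHF→NOK at 0.9281; no arbitrage — every cycle loses value.

0.9281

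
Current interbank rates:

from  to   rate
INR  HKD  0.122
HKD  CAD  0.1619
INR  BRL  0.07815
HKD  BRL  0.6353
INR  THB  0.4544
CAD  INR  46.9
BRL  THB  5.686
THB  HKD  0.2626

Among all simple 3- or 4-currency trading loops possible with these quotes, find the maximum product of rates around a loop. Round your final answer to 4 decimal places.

0.9486

HKD→BRL→THB→HKD: 0.6353 × 5.686 × 0.2626 = 0.94859
INR→HKD→CAD→INR: 0.122 × 0.1619 × 46.9 = 0.92636
INR→THB→HKD→CAD→INR: 0.4544 × 0.2626 × 0.1619 × 46.9 = 0.90605
Maximum is HKD→BRL→THB→HKD at 0.9486; no arbitrage — every cycle loses value.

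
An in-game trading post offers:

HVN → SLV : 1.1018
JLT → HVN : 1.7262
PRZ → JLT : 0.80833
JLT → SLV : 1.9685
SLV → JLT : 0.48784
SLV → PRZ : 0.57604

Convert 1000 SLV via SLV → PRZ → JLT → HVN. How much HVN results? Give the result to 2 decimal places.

1000 SLV × 0.57604 = 576.04 PRZ
576.04 PRZ × 0.80833 = 465.6304132 JLT
465.6304132 JLT × 1.7262 = 803.77121926584 HVN

803.77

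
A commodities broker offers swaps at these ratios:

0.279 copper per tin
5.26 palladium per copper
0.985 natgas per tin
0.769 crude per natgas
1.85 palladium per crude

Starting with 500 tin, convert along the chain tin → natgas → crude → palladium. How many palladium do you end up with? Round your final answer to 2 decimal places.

700.66

500 tin × 0.985 = 492.5 natgas
492.5 natgas × 0.769 = 378.7325 crude
378.7325 crude × 1.85 = 700.655125 palladium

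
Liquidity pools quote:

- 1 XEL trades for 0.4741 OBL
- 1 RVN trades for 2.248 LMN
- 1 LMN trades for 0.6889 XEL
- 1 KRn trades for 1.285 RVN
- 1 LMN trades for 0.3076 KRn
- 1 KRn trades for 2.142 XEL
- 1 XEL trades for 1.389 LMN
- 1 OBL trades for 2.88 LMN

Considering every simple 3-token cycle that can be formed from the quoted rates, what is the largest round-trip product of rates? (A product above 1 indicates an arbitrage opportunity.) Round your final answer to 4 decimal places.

0.9406

OBL→LMN→XEL→OBL: 2.88 × 0.6889 × 0.4741 = 0.94063
LMN→KRn→XEL→LMN: 0.3076 × 2.142 × 1.389 = 0.91518
LMN→KRn→RVN→LMN: 0.3076 × 1.285 × 2.248 = 0.88856
Maximum is OBL→LMN→XEL→OBL at 0.9406; no arbitrage — every cycle loses value.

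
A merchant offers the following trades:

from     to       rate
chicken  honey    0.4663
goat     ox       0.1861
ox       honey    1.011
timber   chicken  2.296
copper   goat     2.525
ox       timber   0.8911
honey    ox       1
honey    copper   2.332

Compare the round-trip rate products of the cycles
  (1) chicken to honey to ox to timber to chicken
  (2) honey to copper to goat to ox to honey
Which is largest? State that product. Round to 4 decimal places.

(1) 0.4663 × 1 × 0.8911 × 2.296 = 0.95403
(2) 2.332 × 2.525 × 0.1861 × 1.011 = 1.10787
Highest is cycle (2) at 1.1079 (>1, arbitrage).

1.1079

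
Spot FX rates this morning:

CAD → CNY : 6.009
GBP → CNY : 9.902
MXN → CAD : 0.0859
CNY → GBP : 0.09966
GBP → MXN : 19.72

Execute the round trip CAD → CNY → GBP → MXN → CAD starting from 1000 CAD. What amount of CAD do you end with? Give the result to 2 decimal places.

1000 CAD × 6.009 = 6009 CNY
6009 CNY × 0.09966 = 598.85694 GBP
598.85694 GBP × 19.72 = 11809.4588568 MXN
11809.4588568 MXN × 0.0859 = 1014.43251579912 CAD

1014.43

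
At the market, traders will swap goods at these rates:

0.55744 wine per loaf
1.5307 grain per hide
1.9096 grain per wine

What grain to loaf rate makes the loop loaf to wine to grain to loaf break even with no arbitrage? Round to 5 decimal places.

Known legs of the cycle: 0.55744 × 1.9096 = 1.064487424
For no arbitrage the full-cycle product must be 1, so the missing rate is 1 / 1.064487424 ≈ 0.9394193.

0.93942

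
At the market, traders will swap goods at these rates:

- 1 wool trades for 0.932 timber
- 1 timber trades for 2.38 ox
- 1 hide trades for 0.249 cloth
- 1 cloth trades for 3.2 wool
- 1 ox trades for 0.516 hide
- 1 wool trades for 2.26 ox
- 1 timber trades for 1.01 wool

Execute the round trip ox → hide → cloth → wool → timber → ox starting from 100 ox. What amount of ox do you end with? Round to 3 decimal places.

100 ox × 0.516 = 51.6 hide
51.6 hide × 0.249 = 12.8484 cloth
12.8484 cloth × 3.2 = 41.11488 wool
41.11488 wool × 0.932 = 38.31906816 timber
38.31906816 timber × 2.38 = 91.1993822208 ox

91.199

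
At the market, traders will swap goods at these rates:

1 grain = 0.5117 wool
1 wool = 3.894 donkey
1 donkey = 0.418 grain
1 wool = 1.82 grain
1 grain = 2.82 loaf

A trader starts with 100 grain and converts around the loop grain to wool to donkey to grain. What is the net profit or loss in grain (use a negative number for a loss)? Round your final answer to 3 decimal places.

-16.711

100 grain × 0.5117 = 51.17 wool
51.17 wool × 3.894 = 199.25598 donkey
199.25598 donkey × 0.418 = 83.28899964 grain
Net change: 83.28899964 − 100 = -16.71100036 grain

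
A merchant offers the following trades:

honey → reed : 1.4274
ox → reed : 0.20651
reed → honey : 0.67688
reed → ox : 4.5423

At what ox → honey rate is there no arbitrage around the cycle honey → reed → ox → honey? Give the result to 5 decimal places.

0.15423

Known legs of the cycle: 1.4274 × 4.5423 = 6.48367902
For no arbitrage the full-cycle product must be 1, so the missing rate is 1 / 6.48367902 ≈ 0.1542334.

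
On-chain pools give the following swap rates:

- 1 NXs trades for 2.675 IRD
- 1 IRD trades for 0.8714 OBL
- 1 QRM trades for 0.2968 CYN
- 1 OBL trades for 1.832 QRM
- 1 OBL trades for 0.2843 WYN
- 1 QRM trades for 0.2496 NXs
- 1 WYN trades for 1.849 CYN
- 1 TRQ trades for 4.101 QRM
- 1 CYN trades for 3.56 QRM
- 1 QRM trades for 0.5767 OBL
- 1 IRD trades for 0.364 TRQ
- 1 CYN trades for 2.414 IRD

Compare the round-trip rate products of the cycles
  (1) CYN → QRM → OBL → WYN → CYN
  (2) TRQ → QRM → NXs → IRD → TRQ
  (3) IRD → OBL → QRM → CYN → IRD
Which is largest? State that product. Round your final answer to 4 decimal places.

1.1438

(1) 3.56 × 0.5767 × 0.2843 × 1.849 = 1.07923
(2) 4.101 × 0.2496 × 2.675 × 0.364 = 0.99669
(3) 0.8714 × 1.832 × 0.2968 × 2.414 = 1.14378
Highest is cycle (3) at 1.1438 (>1, arbitrage).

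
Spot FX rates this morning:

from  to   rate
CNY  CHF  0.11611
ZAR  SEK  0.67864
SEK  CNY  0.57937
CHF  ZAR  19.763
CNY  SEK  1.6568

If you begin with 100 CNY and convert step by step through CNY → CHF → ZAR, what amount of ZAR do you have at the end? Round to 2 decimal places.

100 CNY × 0.11611 = 11.611 CHF
11.611 CHF × 19.763 = 229.468193 ZAR

229.47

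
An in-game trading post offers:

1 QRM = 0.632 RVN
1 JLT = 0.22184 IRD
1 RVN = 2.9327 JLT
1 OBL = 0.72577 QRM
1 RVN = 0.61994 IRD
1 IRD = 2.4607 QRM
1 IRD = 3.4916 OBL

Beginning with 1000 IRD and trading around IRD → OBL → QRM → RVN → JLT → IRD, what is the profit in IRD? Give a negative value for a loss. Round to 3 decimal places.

41.953

1000 IRD × 3.4916 = 3491.6 OBL
3491.6 OBL × 0.72577 = 2534.098532 QRM
2534.098532 QRM × 0.632 = 1601.550272224 RVN
1601.550272224 RVN × 2.9327 = 4696.8664833513248 JLT
4696.8664833513248 JLT × 0.22184 = 1041.952860666657893632 IRD
Net change: 1041.952860666657893632 − 1000 = 41.952860666657893632 IRD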